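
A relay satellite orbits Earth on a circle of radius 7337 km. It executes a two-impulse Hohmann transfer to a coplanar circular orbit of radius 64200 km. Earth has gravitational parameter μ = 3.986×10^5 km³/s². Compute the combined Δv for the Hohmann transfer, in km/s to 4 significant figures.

Δv = 3.867 km/s

Semi-major axis of the transfer orbit: a_t = (7337 + 64200)/2 = 35768.5 km.
Circular speed at r₁: v₁ = √(μ/r₁) = √(3.986×10^5/7337) = 7.371 km/s.
On the transfer ellipse at r₁, vis-viva gives v_p = √[μ(2/r₁ − 1/a_t)] = 9.875 km/s.
First burn Δv₁ = |v_p − v₁| = 2.504 km/s.
At r₂, v₂ = √(μ/r₂) = 2.492 km/s.
Transfer-orbit speed at r₂: v_a = √[μ(2/r₂ − 1/a_t)] = 1.129 km/s.
Second burn Δv₂ = |v₂ − v_a| = 1.363 km/s.
Δv = Δv₁ + Δv₂ = 2.504 + 1.363 = 3.867 km/s.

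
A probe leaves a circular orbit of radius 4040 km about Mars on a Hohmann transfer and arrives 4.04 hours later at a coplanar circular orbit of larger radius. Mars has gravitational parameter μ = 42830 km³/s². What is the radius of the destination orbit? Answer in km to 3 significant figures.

Transfer time t = 4.04 hours = 14544 s, and t = π√(a_t³/μ).
So a_t = (μ t²/π²)^(1/3) = (42830 × (14544)² / π²)^(1/3) = 9718.6 km.
Since a_t = (r₁ + r₂)/2, r₂ = 2a_t − r₁ = 2×9718.6 − 4040 = 15397.2 km.

r₂ = 15400 km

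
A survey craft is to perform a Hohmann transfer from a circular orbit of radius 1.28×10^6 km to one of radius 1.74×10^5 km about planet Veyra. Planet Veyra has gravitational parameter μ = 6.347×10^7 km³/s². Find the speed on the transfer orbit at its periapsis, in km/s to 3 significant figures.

v = 25.3 km/s

Transfer-ellipse semi-major axis a_t = (r₁ + r₂)/2 = (1.280×10^6 + 1.740×10^5)/2 = 7.270×10^5 km.
The periapsis of the transfer ellipse is at r = 1.740×10^5 km.
Applying v² = μ(2/r − 1/a_t): v = 25.34 km/s.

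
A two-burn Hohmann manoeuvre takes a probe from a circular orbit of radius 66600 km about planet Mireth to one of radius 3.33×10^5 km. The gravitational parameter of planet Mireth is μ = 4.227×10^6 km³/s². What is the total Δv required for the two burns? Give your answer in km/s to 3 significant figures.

Δv = 3.82 km/s

Semi-major axis of the transfer orbit: a_t = (66600 + 3.330×10^5)/2 = 1.998×10^5 km.
Circular speed at r₁: v₁ = √(μ/r₁) = √(4.227×10^6/66600) = 7.9667 km/s.
Transfer-orbit speed at r₁ (vis-viva): v_p = √[μ(2/r₁ − 1/a_t)] = 10.285 km/s.
First burn Δv₁ = |v_p − v₁| = 2.318 km/s.
Circular speed at r₂: v₂ = √(μ/r₂) = 3.563 km/s.
Transfer-orbit speed at r₂: v_a = √[μ(2/r₂ − 1/a_t)] = 2.057 km/s.
Second burn Δv₂ = |v₂ − v_a| = 1.506 km/s.
Total Δv = Δv₁ + Δv₂ = 3.824 km/s.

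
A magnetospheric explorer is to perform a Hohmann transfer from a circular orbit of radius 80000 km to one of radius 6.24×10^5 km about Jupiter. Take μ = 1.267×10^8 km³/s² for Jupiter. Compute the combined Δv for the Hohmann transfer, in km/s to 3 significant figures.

Δv = 20.6 km/s

Transfer-ellipse semi-major axis a_t = (r₁ + r₂)/2 = (80000 + 6.240×10^5)/2 = 3.520×10^5 km.
At r₁ the circular-orbit speed is v₁ = √(μ/r₁) = 39.80 km/s.
Transfer-orbit speed at r₁ (vis-viva equation): v_p = √[μ(2/r₁ − 1/a_t)] = 52.99 km/s.
First burn Δv₁ = |v_p − v₁| = 13.19 km/s.
Circular speed at r₂: v₂ = √(μ/r₂) = 14.249 km/s.
Transfer-orbit speed at r₂: v_a = √[μ(2/r₂ − 1/a_t)] = 6.7931 km/s.
Second burn Δv₂ = |v₂ − v_a| = 7.456 km/s.
Total Δv = Δv₁ + Δv₂ = 20.65 km/s.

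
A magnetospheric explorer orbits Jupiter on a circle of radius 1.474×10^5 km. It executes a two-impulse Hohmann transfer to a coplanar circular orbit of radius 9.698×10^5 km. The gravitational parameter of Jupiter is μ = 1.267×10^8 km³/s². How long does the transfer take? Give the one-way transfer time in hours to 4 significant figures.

The Hohmann ellipse has a_t = (r₁ + r₂)/2 = 5.586×10^5 km.
By Kepler's third law the transfer-orbit period is T = 2π√(a_t³/μ), so t = T/2 = 1.1652×10^5 s.
Converting: 1.1652×10^5 s ÷ 3600 s/hour = 32.37 hours.

t = 32.37 hours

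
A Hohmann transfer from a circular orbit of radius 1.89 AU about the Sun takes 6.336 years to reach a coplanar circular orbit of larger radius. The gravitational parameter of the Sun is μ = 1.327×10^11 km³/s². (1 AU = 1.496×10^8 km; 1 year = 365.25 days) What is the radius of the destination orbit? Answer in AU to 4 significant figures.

In km: r₁ = 1.89 × 1.496×10^8 = 2.82744×10^8 km.
Transfer time t = 6.336 years × 365.25 × 86400 s = 1.999489536×10^8 s, and t = π√(a_t³/μ).
So a_t = (μ t²/π²)^(1/3) = (1.327×10^11 × (1.999489536×10^8)² / π²)^(1/3) = 8.1309×10^8 km.
Since a_t = (r₁ + r₂)/2, r₂ = 2a_t − r₁ = 2×8.1309×10^8 − 2.82744×10^8 = 1.343436×10^9 km.
In AU: r₂ = 1.343436×10^9 / 1.496×10^8 = 8.980 AU.

r₂ = 8.980 AU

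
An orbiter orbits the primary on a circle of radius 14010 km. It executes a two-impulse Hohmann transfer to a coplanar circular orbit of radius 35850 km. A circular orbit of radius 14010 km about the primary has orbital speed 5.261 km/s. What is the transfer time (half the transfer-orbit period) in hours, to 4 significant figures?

From the circular-orbit relation v² = μ/r at r = 14010 km: μ = v²r = (5.261)² × 14010 = 3.87770×10^5 km³/s².
Semi-major axis of the transfer orbit: a_t = (14010 + 35850)/2 = 24930 km.
Half the transfer-orbit period gives t = π√(a_t³/μ) = 19858 s.
Converting: 19858 s ÷ 3600 s/hour = 5.516 hours.

t = 5.516 hours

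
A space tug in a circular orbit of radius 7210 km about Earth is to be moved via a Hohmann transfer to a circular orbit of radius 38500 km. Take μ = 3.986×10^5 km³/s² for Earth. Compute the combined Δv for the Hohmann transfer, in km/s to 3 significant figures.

Semi-major axis of the transfer orbit: a_t = (7210 + 38500)/2 = 22855 km.
Circular speed at r₁: v₁ = √(μ/r₁) = √(3.986×10^5/7210) = 7.435 km/s.
On the transfer ellipse at r₁, vis-viva equation gives v_p = √[μ(2/r₁ − 1/a_t)] = 9.650 km/s.
First burn Δv₁ = |v_p − v₁| = 2.215 km/s.
At r₂, v₂ = √(μ/r₂) = 3.2176 km/s.
Transfer-orbit speed at r₂: v_a = √[μ(2/r₂ − 1/a_t)] = 1.8072 km/s.
Second burn Δv₂ = |v₂ − v_a| = 1.410 km/s.
Δv = Δv₁ + Δv₂ = 2.215 + 1.410 = 3.625 km/s.

Δv = 3.63 km/s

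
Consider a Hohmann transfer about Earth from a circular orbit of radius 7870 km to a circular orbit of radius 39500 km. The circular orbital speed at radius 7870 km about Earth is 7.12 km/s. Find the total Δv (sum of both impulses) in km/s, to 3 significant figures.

From the circular-orbit relation v² = μ/r at r = 7870 km: μ = v²r = (7.12)² × 7870 = 3.98965×10^5 km³/s².
Semi-major axis of the transfer orbit: a_t = (7870 + 39500)/2 = 23685 km.
Circular speed at r₁: v₁ = √(μ/r₁) = √(3.98965×10^5/7870) = 7.120 km/s.
On the transfer ellipse at r₁, vis-viva gives v_p = √[μ(2/r₁ − 1/a_t)] = 9.195 km/s.
First burn Δv₁ = |v_p − v₁| = 2.075 km/s.
At r₂, v₂ = √(μ/r₂) = 3.178 km/s.
Transfer-orbit speed at r₂: v_a = √[μ(2/r₂ − 1/a_t)] = 1.832 km/s.
Second burn Δv₂ = |v₂ − v_a| = 1.346 km/s.
Total Δv = Δv₁ + Δv₂ = 3.421 km/s.

Δv = 3.42 km/s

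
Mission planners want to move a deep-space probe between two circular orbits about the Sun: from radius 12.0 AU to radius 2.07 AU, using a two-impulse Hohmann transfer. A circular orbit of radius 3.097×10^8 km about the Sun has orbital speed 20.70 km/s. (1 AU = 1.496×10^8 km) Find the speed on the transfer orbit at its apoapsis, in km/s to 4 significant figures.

From the circular-orbit relation v² = μ/r at r = 3.097×10^8 km: μ = v²r = (20.70)² × 3.097×10^8 = 1.32703×10^11 km³/s².
In km: r₁ = 12.0 × 1.496×10^8 = 1.7952×10^9 km; r₂ = 2.07 × 1.496×10^8 = 3.09672×10^8 km.
The Hohmann ellipse has a_t = (r₁ + r₂)/2 = 1.052436×10^9 km.
The apoapsis of the transfer ellipse is at r = 1.7952×10^9 km.
Applying v² = μ(2/r − 1/a_t): v = 4.664 km/s.

v = 4.664 km/s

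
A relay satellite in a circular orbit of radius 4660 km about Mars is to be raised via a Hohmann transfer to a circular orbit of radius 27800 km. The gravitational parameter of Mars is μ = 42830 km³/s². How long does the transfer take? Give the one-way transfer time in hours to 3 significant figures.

t = 8.72 hours

Transfer-ellipse semi-major axis a_t = (r₁ + r₂)/2 = (4660 + 27800)/2 = 16230 km.
By Kepler's third law the transfer-orbit period is T = 2π√(a_t³/μ), so t = T/2 = 31390 s.
Converting: 31390 s ÷ 3600 s/hour = 8.72 hours.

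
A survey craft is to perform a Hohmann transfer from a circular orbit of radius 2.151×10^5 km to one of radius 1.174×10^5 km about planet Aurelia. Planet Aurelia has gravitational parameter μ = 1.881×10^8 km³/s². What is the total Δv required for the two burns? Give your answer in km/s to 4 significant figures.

Δv = 10.22 km/s

Transfer-ellipse semi-major axis a_t = (r₁ + r₂)/2 = (2.151×10^5 + 1.174×10^5)/2 = 1.6625×10^5 km.
Circular speed at r₁: v₁ = √(μ/r₁) = √(1.881×10^8/2.151×10^5) = 29.571557 km/s.
On the transfer ellipse at r₁, vis-viva equation gives v_a = √[μ(2/r₁ − 1/a_t)] = 24.850058 km/s.
First burn Δv₁ = |v_a − v₁| = 4.721 km/s.
At r₂, v₂ = √(μ/r₂) = 40.02767 km/s.
Transfer-orbit speed at r₂: v_p = √[μ(2/r₂ − 1/a_t)] = 45.53022 km/s.
Second burn Δv₂ = |v₂ − v_p| = 5.503 km/s.
Total Δv = Δv₁ + Δv₂ = 10.22 km/s.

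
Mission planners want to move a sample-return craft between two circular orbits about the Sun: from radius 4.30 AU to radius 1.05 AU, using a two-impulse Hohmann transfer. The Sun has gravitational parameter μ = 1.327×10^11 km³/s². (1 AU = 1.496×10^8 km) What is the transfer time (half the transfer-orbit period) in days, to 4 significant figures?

In km: r₁ = 4.30 × 1.496×10^8 = 6.4328×10^8 km; r₂ = 1.05 × 1.496×10^8 = 1.5708×10^8 km.
Semi-major axis of the transfer orbit: a_t = (6.4328×10^8 + 1.5708×10^8)/2 = 4.0018×10^8 km.
Half the transfer-orbit period gives t = π√(a_t³/μ) = 6.904×10^7 s.
Converting: 6.904×10^7 s ÷ 86400 s/day = 799.1 days.

t = 799.1 days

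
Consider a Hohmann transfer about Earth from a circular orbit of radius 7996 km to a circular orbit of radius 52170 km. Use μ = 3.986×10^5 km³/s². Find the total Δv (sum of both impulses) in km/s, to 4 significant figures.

Δv = 3.576 km/s

Semi-major axis of the transfer orbit: a_t = (7996 + 52170)/2 = 30083 km.
At r₁ the circular-orbit speed is v₁ = √(μ/r₁) = 7.0604 km/s.
On the transfer ellipse at r₁, v² = μ(2/r − 1/a) gives v_p = √[μ(2/r₁ − 1/a_t)] = 9.2978 km/s.
First burn Δv₁ = |v_p − v₁| = 2.237 km/s.
Circular speed at r₂: v₂ = √(μ/r₂) = 2.764 km/s.
Transfer-orbit speed at r₂: v_a = √[μ(2/r₂ − 1/a_t)] = 1.425 km/s.
Second burn Δv₂ = |v₂ − v_a| = 1.339 km/s.
Δv = Δv₁ + Δv₂ = 2.237 + 1.339 = 3.576 km/s.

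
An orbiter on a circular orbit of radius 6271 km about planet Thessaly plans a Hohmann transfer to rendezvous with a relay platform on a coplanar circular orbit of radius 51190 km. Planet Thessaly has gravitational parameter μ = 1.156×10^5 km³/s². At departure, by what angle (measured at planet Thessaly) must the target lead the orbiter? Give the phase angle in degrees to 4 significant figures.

φ = 104.3°

Semi-major axis of the transfer orbit: a_t = (6271 + 51190)/2 = 28730.5 km.
The half-period of the transfer ellipse is t = π√(a_t³/μ) = 44997.2 s.
The target's mean motion on its circular orbit is ω₂ = √(μ/r₂³) = 2.93563×10^-5 rad/s.
Angle swept by the target during transfer: ω₂·t = 1.32095 rad = 75.68°.
The orbiter traverses 180° on the transfer ellipse, so the target must lead by 180° − 75.68° = 104.3°.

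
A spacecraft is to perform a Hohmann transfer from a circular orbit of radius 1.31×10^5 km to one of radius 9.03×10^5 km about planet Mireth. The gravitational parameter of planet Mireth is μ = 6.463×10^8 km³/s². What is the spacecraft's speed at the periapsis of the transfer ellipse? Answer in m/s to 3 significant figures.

Semi-major axis of the transfer orbit: a_t = (1.310×10^5 + 9.030×10^5)/2 = 5.170×10^5 km.
The periapsis of the transfer ellipse is at r = 1.310×10^5 km.
Applying v² = μ(2/r − 1/a_t): v = 92.83 km/s.

v = 92800 m/s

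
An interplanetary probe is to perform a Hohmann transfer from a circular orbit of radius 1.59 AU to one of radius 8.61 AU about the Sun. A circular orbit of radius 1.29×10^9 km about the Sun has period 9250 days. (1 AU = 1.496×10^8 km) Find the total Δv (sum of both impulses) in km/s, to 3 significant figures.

From Kepler's third law T² = 4π²r³/μ at r = 1.29×10^9 km, T = 9250 days = 9250 × 86400 s = 7.992×10^8 s: μ = 4π²r³/T² = 1.32684×10^11 km³/s².
In km: r₁ = 1.59 × 1.496×10^8 = 2.37864×10^8 km; r₂ = 8.61 × 1.496×10^8 = 1.288056×10^9 km.
Transfer-ellipse semi-major axis a_t = (r₁ + r₂)/2 = (2.37864×10^8 + 1.288056×10^9)/2 = 7.6296×10^8 km.
Circular speed at r₁: v₁ = √(μ/r₁) = √(1.32684×10^11/2.37864×10^8) = 23.618 km/s.
Transfer-orbit speed at r₁ (vis-viva equation): v_p = √[μ(2/r₁ − 1/a_t)] = 30.687 km/s.
First burn Δv₁ = |v_p − v₁| = 7.069 km/s.
Circular speed at r₂: v₂ = √(μ/r₂) = 10.149 km/s.
Transfer-orbit speed at r₂: v_a = √[μ(2/r₂ − 1/a_t)] = 5.6670 km/s.
Second burn Δv₂ = |v₂ − v_a| = 4.482 km/s.
Total Δv = Δv₁ + Δv₂ = 11.55 km/s.

Δv = 11.6 km/s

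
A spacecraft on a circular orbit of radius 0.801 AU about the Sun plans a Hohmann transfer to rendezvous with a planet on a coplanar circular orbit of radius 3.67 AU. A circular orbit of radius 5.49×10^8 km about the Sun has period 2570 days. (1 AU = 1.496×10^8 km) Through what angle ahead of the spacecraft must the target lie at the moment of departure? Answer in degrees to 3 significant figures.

From Kepler's third law T² = 4π²r³/μ at r = 5.49×10^8 km, T = 2570 days = 2570 × 86400 s = 2.22048×10^8 s: μ = 4π²r³/T² = 1.32490×10^11 km³/s².
In km: r₁ = 0.801 × 1.496×10^8 = 1.198296×10^8 km; r₂ = 3.67 × 1.496×10^8 = 5.49032×10^8 km.
Semi-major axis of the transfer orbit: a_t = (1.198296×10^8 + 5.49032×10^8)/2 = 3.344308×10^8 km.
The half-period of the transfer ellipse is t = π√(a_t³/μ) = 5.2786×10^7 s.
Target angular speed ω₂ = √(μ/r₂³) = 2.8294×10^-8 rad/s.
Angle swept by the target during transfer: ω₂·t = 1.4935 rad = 85.57°.
Arrival is 180° from departure on the ellipse, so φ = 180° − 85.57° = 94.4°.

φ = 94.4°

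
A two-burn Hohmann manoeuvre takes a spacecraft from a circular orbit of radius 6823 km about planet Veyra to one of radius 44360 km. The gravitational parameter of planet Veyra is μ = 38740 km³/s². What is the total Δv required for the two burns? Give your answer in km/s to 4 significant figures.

Δv = 1.206 km/s

The Hohmann ellipse has a_t = (r₁ + r₂)/2 = 25591.5 km.
At r₁ the circular-orbit speed is v₁ = √(μ/r₁) = 2.3828 km/s.
On the transfer ellipse at r₁, vis-viva equation gives v_p = √[μ(2/r₁ − 1/a_t)] = 3.1372 km/s.
First burn Δv₁ = |v_p − v₁| = 0.7544 km/s.
At r₂, v₂ = √(μ/r₂) = 0.9345 km/s.
Transfer-orbit speed at r₂: v_a = √[μ(2/r₂ − 1/a_t)] = 0.4825 km/s.
Second burn Δv₂ = |v₂ − v_a| = 0.4520 km/s.
Δv = Δv₁ + Δv₂ = 0.7544 + 0.4520 = 1.206 km/s.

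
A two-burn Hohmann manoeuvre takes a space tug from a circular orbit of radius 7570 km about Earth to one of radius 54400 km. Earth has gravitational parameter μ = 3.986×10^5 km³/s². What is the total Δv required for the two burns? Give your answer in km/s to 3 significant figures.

Semi-major axis of the transfer orbit: a_t = (7570 + 54400)/2 = 30985 km.
Circular speed at r₁: v₁ = √(μ/r₁) = √(3.986×10^5/7570) = 7.2564 km/s.
On the transfer ellipse at r₁, v² = μ(2/r − 1/a) gives v_p = √[μ(2/r₁ − 1/a_t)] = 9.6149 km/s.
First burn Δv₁ = |v_p − v₁| = 2.3585 km/s.
At r₂, v₂ = √(μ/r₂) = 2.7069 km/s.
Transfer-orbit speed at r₂: v_a = √[μ(2/r₂ − 1/a_t)] = 1.3380 km/s.
Second burn Δv₂ = |v₂ − v_a| = 1.3689 km/s.
Total Δv = Δv₁ + Δv₂ = 3.727 km/s.

Δv = 3.73 km/s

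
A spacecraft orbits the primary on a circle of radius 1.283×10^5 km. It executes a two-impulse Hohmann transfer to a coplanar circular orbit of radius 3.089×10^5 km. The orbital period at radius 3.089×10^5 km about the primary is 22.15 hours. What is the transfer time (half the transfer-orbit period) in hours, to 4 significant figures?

t = 6.593 hours

From Kepler's third law T² = 4π²r³/μ at r = 3.089×10^5 km, T = 22.15 hours = 22.15 × 3600 s = 79740 s: μ = 4π²r³/T² = 1.83004×10^8 km³/s².
Semi-major axis of the transfer orbit: a_t = (1.283×10^5 + 3.089×10^5)/2 = 2.186×10^5 km.
By Kepler's third law the transfer-orbit period is T = 2π√(a_t³/μ), so t = T/2 = 23735 s.
Converting: 23735 s ÷ 3600 s/hour = 6.593 hours.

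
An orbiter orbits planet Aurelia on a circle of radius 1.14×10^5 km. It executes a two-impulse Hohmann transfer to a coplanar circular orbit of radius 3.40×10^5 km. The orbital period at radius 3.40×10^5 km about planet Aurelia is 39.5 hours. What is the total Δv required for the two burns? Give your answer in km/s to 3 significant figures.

Δv = 10.2 km/s

From Kepler's third law T² = 4π²r³/μ at r = 3.40×10^5 km, T = 39.5 hours = 39.5 × 3600 s = 1.422×10^5 s: μ = 4π²r³/T² = 7.67357×10^7 km³/s².
Transfer-ellipse semi-major axis a_t = (r₁ + r₂)/2 = (1.140×10^5 + 3.400×10^5)/2 = 2.270×10^5 km.
At r₁ the circular-orbit speed is v₁ = √(μ/r₁) = 25.94455 km/s.
On the transfer ellipse at r₁, v² = μ(2/r − 1/a) gives v_p = √[μ(2/r₁ − 1/a_t)] = 31.75212 km/s.
First burn Δv₁ = |v_p − v₁| = 5.8076 km/s.
At r₂, v₂ = √(μ/r₂) = 15.0231 km/s.
Transfer-orbit speed at r₂: v_a = √[μ(2/r₂ − 1/a_t)] = 10.6463 km/s.
Second burn Δv₂ = |v₂ − v_a| = 4.3768 km/s.
Total Δv = Δv₁ + Δv₂ = 10.18 km/s.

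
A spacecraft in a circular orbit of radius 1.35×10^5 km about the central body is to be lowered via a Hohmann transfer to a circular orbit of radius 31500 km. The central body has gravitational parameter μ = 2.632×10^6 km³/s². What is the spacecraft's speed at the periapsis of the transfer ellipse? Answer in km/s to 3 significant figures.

Transfer-ellipse semi-major axis a_t = (r₁ + r₂)/2 = (1.350×10^5 + 31500)/2 = 83250 km.
The periapsis of the transfer ellipse is at r = 31500 km.
Vis-viva: v = √[μ(2/r − 1/a_t)] = √[2.632×10^6 × (2/31500 − 1/83250)] = 11.64 km/s.

v = 11.6 km/s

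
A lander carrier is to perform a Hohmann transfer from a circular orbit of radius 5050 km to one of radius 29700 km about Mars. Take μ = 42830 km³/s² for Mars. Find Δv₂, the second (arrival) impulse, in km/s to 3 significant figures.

The Hohmann ellipse has a_t = (r₁ + r₂)/2 = 17375 km.
Circular speed at r = 29700 km: v_c = √(μ/r) = 1.2009 km/s.
Transfer-orbit speed at the same r (vis-viva, a = a_t): v_t = √[μ(2/r − 1/a_t)] = 0.64741 km/s.
Δv₂ = |v_t − v_c| = |0.64741 − 1.2009| = 0.5535 km/s.

Δv₂ = 0.553 km/s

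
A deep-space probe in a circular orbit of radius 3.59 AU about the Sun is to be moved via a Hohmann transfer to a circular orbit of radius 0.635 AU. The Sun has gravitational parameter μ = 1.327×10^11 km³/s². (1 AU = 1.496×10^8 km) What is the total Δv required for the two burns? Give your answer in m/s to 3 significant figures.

In km: r₁ = 3.59 × 1.496×10^8 = 5.37064×10^8 km; r₂ = 0.635 × 1.496×10^8 = 9.4996×10^7 km.
The Hohmann ellipse has a_t = (r₁ + r₂)/2 = 3.1603×10^8 km.
Circular speed at r₁: v₁ = √(μ/r₁) = √(1.327×10^11/5.37064×10^8) = 15.719 km/s.
Transfer-orbit speed at r₁ (vis-viva equation): v_a = √[μ(2/r₁ − 1/a_t)] = 8.6181 km/s.
First burn Δv₁ = |v_a − v₁| = 7.101 km/s.
Circular speed at r₂: v₂ = √(μ/r₂) = 37.375 km/s.
Transfer-orbit speed at r₂: v_p = √[μ(2/r₂ − 1/a_t)] = 48.723 km/s.
Second burn Δv₂ = |v₂ − v_p| = 11.35 km/s.
Total Δv = Δv₁ + Δv₂ = 18.45 km/s.

Δv = 18400 m/s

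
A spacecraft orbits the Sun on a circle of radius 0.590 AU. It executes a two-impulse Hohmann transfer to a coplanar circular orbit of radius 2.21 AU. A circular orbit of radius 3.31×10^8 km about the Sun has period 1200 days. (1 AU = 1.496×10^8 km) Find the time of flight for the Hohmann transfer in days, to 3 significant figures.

t = 302 days

From Kepler's third law T² = 4π²r³/μ at r = 3.31×10^8 km, T = 1200 days = 1200 × 86400 s = 1.0368×10^8 s: μ = 4π²r³/T² = 1.33185×10^11 km³/s².
In km: r₁ = 0.590 × 1.496×10^8 = 8.8264×10^7 km; r₂ = 2.21 × 1.496×10^8 = 3.30616×10^8 km.
The Hohmann ellipse has a_t = (r₁ + r₂)/2 = 2.0944×10^8 km.
Transfer time t = π√(a_t³/μ) = π√((2.0944×10^8)³ / 1.33185×10^11) = 2.609×10^7 s.
Converting: 2.609×10^7 s ÷ 86400 s/day = 302 days.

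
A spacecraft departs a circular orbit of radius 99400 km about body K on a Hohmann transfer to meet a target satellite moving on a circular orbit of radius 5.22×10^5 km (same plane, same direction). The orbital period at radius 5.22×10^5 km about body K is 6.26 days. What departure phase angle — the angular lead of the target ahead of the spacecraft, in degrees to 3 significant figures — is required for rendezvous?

From Kepler's third law T² = 4π²r³/μ at r = 5.22×10^5 km, T = 6.26 days = 6.26 × 86400 s = 5.40864×10^5 s: μ = 4π²r³/T² = 1.91953×10^7 km³/s².
The Hohmann ellipse has a_t = (r₁ + r₂)/2 = 3.107×10^5 km.
The half-period of the transfer ellipse is t = π√(a_t³/μ) = 1.24184×10^5 s.
Target angular speed ω₂ = √(μ/r₂³) = 1.16169×10^-5 rad/s.
Angle swept by the target during transfer: ω₂·t = 1.44263 rad = 82.66°.
Arrival is 180° from departure on the ellipse, so φ = 180° − 82.66° = 97.3°.

φ = 97.3°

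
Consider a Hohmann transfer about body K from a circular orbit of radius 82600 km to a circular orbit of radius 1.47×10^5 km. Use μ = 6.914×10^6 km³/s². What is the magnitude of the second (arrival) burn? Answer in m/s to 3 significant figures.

Transfer-ellipse semi-major axis a_t = (r₁ + r₂)/2 = (82600 + 1.470×10^5)/2 = 1.148×10^5 km.
Circular speed at r = 1.470×10^5 km: v_c = √(μ/r) = 6.858 km/s.
Transfer-orbit speed at the same r (vis-viva, a = a_t): v_t = √[μ(2/r − 1/a_t)] = 5.817 km/s.
Δv₂ = |v_t − v_c| = |5.817 − 6.858| = 1.041 km/s.

Δv₂ = 1040 m/s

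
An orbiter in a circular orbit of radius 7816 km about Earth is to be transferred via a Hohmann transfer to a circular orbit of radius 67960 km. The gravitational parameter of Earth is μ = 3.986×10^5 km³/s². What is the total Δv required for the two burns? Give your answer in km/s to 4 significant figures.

Δv = 3.745 km/s

The Hohmann ellipse has a_t = (r₁ + r₂)/2 = 37888 km.
At r₁ the circular-orbit speed is v₁ = √(μ/r₁) = 7.141 km/s.
On the transfer ellipse at r₁, v² = μ(2/r − 1/a) gives v_p = √[μ(2/r₁ − 1/a_t)] = 9.564 km/s.
First burn Δv₁ = |v_p − v₁| = 2.423 km/s.
At r₂, v₂ = √(μ/r₂) = 2.422 km/s.
Transfer-orbit speed at r₂: v_a = √[μ(2/r₂ − 1/a_t)] = 1.100 km/s.
Second burn Δv₂ = |v₂ − v_a| = 1.322 km/s.
Total Δv = Δv₁ + Δv₂ = 3.745 km/s.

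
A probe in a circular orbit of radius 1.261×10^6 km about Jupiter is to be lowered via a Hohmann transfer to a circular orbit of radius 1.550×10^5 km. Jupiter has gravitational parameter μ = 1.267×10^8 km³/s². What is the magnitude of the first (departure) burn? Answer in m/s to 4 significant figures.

Semi-major axis of the transfer orbit: a_t = (1.261×10^6 + 1.550×10^5)/2 = 7.080×10^5 km.
Circular speed at r = 1.261×10^6 km: v_c = √(μ/r) = 10.024 km/s.
Transfer-orbit speed at the same r (vis-viva, a = a_t): v_t = √[μ(2/r − 1/a_t)] = 4.6901 km/s.
Δv₁ = |v_t − v_c| = |4.6901 − 10.024| = 5.334 km/s.

Δv₁ = 5334 m/s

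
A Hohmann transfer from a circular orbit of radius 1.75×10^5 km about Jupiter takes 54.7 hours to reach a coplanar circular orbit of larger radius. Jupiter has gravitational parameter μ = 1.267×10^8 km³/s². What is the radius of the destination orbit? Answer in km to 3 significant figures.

r₂ = 1.41×10^6 km

Transfer time t = 54.7 hours = 1.9692×10^5 s, and t = π√(a_t³/μ).
So a_t = (μ t²/π²)^(1/3) = (1.267×10^8 × (1.9692×10^5)² / π²)^(1/3) = 7.9254×10^5 km.
Since a_t = (r₁ + r₂)/2, r₂ = 2a_t − r₁ = 2×7.9254×10^5 − 1.750×10^5 = 1.41008×10^6 km.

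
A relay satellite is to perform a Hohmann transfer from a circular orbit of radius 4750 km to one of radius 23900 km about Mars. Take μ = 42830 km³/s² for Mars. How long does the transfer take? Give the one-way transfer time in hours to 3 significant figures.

t = 7.23 hours

Transfer-ellipse semi-major axis a_t = (r₁ + r₂)/2 = (4750 + 23900)/2 = 14325 km.
By Kepler's third law the transfer-orbit period is T = 2π√(a_t³/μ), so t = T/2 = 26030 s.
Converting: 26030 s ÷ 3600 s/hour = 7.23 hours.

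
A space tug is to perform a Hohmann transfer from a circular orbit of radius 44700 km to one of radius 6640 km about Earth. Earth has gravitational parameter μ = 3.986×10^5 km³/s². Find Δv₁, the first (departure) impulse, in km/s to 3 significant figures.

Δv₁ = 1.47 km/s

Transfer-ellipse semi-major axis a_t = (r₁ + r₂)/2 = (44700 + 6640)/2 = 25670 km.
Circular speed at r = 44700 km: v_c = √(μ/r) = 2.986 km/s.
Vis-viva on the transfer ellipse at r = 44700 km gives v_t = √[μ(2/r − 1/a_t)] = 1.519 km/s.
Δv₁ = |v_t − v_c| = |1.519 − 2.986| = 1.467 km/s.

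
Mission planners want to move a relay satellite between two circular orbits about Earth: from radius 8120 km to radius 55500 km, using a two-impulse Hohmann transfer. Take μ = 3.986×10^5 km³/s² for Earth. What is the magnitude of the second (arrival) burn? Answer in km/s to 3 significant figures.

The Hohmann ellipse has a_t = (r₁ + r₂)/2 = 31810 km.
On the circular orbit at r = 55500 km, v_c = √(μ/r) = 2.680 km/s.
Vis-viva on the transfer ellipse at r = 55500 km gives v_t = √[μ(2/r − 1/a_t)] = 1.354 km/s.
Δv₂ = |v_t − v_c| = |1.354 − 2.680| = 1.326 km/s.

Δv₂ = 1.33 km/s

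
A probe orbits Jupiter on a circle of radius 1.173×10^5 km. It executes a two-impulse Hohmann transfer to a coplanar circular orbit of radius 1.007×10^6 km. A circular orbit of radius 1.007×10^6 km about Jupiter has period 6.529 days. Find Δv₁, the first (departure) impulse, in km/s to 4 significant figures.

Δv₁ = 11.12 km/s

From Kepler's third law T² = 4π²r³/μ at r = 1.007×10^6 km, T = 6.529 days = 6.529 × 86400 s = 5.641056×10^5 s: μ = 4π²r³/T² = 1.26686×10^8 km³/s².
Transfer-ellipse semi-major axis a_t = (r₁ + r₂)/2 = (1.173×10^5 + 1.007×10^6)/2 = 5.6215×10^5 km.
On the circular orbit at r = 1.173×10^5 km, v_c = √(μ/r) = 32.86 km/s.
Transfer-orbit speed at the same r (vis-viva, a = a_t): v_t = √[μ(2/r − 1/a_t)] = 43.98 km/s.
Δv₁ = |v_t − v_c| = |43.98 − 32.86| = 11.12 km/s.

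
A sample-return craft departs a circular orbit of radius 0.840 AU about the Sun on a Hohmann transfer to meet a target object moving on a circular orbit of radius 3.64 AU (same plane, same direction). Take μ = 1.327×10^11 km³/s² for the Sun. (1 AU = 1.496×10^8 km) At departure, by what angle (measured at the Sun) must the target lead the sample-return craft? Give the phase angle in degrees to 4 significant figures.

φ = 93.11°

In km: r₁ = 0.840 × 1.496×10^8 = 1.25664×10^8 km; r₂ = 3.64 × 1.496×10^8 = 5.44544×10^8 km.
The Hohmann ellipse has a_t = (r₁ + r₂)/2 = 3.35104×10^8 km.
The half-period of the transfer ellipse is t = π√(a_t³/μ) = 5.290×10^7 s.
Target angular speed ω₂ = √(μ/r₂³) = 2.867×10^-8 rad/s.
Angle swept by the target during transfer: ω₂·t = 1.5166 rad = 86.89°.
Arrival is 180° from departure on the ellipse, so φ = 180° − 86.89° = 93.11°.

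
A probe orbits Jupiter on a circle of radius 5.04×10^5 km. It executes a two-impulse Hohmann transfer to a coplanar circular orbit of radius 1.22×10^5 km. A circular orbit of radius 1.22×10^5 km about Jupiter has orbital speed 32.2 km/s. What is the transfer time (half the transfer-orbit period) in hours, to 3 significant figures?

From the circular-orbit relation v² = μ/r at r = 1.22×10^5 km: μ = v²r = (32.2)² × 1.22×10^5 = 1.26494×10^8 km³/s².
The Hohmann ellipse has a_t = (r₁ + r₂)/2 = 3.130×10^5 km.
Transfer time t = π√(a_t³/μ) = π√((3.130×10^5)³ / 1.26494×10^8) = 48910 s.
Converting: 48910 s ÷ 3600 s/hour = 13.6 hours.

t = 13.6 hours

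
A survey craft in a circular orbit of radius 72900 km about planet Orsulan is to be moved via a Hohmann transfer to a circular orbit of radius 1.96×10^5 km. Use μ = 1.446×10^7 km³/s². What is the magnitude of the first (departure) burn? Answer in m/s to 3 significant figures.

Transfer-ellipse semi-major axis a_t = (r₁ + r₂)/2 = (72900 + 1.960×10^5)/2 = 1.3445×10^5 km.
On the circular orbit at r = 72900 km, v_c = √(μ/r) = 14.084 km/s.
Vis-viva on the transfer ellipse at r = 72900 km gives v_t = √[μ(2/r − 1/a_t)] = 17.005 km/s.
Δv₁ = |v_t − v_c| = |17.005 − 14.084| = 2.921 km/s.

Δv₁ = 2920 m/s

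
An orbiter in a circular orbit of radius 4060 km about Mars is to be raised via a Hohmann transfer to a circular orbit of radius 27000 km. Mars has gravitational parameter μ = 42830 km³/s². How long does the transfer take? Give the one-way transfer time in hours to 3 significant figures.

t = 8.16 hours

The Hohmann ellipse has a_t = (r₁ + r₂)/2 = 15530 km.
By Kepler's third law the transfer-orbit period is T = 2π√(a_t³/μ), so t = T/2 = 29380 s.
Converting: 29380 s ÷ 3600 s/hour = 8.16 hours.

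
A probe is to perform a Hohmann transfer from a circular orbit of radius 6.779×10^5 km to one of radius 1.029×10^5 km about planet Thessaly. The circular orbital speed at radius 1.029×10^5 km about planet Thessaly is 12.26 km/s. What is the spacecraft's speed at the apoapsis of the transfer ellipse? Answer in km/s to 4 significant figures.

v = 2.452 km/s

From the circular-orbit relation v² = μ/r at r = 1.029×10^5 km: μ = v²r = (12.26)² × 1.029×10^5 = 1.54667×10^7 km³/s².
Semi-major axis of the transfer orbit: a_t = (6.779×10^5 + 1.029×10^5)/2 = 3.904×10^5 km.
The apoapsis of the transfer ellipse is at r = 6.779×10^5 km.
Vis-viva: v = √[μ(2/r − 1/a_t)] = √[1.54667×10^7 × (2/6.779×10^5 − 1/3.904×10^5)] = 2.452 km/s.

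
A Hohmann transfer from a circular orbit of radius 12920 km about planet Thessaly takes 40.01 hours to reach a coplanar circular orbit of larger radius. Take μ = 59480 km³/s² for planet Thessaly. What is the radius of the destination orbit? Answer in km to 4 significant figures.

Transfer time t = 40.01 hours = 1.44036×10^5 s, and t = π√(a_t³/μ).
So a_t = (μ t²/π²)^(1/3) = (59480 × (1.44036×10^5)² / π²)^(1/3) = 50004 km.
Since a_t = (r₁ + r₂)/2, r₂ = 2a_t − r₁ = 2×50004 − 12920 = 87088 km.

r₂ = 87090 km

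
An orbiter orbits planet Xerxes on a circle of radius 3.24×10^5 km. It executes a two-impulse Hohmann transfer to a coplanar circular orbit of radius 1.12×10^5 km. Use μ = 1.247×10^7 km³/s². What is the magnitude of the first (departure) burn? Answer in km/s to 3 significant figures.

Transfer-ellipse semi-major axis a_t = (r₁ + r₂)/2 = (3.240×10^5 + 1.120×10^5)/2 = 2.180×10^5 km.
Circular speed at r = 3.240×10^5 km: v_c = √(μ/r) = 6.204 km/s.
Vis-viva on the transfer ellipse at r = 3.240×10^5 km gives v_t = √[μ(2/r − 1/a_t)] = 4.447 km/s.
Δv₁ = |v_t − v_c| = |4.447 − 6.204| = 1.757 km/s.

Δv₁ = 1.76 km/s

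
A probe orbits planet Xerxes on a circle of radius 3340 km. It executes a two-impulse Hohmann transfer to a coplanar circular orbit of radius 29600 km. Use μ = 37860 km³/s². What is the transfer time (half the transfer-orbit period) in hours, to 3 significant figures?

Semi-major axis of the transfer orbit: a_t = (3340 + 29600)/2 = 16470 km.
By Kepler's third law the transfer-orbit period is T = 2π√(a_t³/μ), so t = T/2 = 34130 s.
Converting: 34130 s ÷ 3600 s/hour = 9.48 hours.

t = 9.48 hours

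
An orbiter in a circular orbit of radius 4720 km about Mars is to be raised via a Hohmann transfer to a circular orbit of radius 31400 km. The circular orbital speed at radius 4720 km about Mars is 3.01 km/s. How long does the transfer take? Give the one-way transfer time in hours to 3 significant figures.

t = 10.2 hours

From the circular-orbit relation v² = μ/r at r = 4720 km: μ = v²r = (3.01)² × 4720 = 42763.7 km³/s².
Semi-major axis of the transfer orbit: a_t = (4720 + 31400)/2 = 18060 km.
By Kepler's third law the transfer-orbit period is T = 2π√(a_t³/μ), so t = T/2 = 36870 s.
Converting: 36870 s ÷ 3600 s/hour = 10.2 hours.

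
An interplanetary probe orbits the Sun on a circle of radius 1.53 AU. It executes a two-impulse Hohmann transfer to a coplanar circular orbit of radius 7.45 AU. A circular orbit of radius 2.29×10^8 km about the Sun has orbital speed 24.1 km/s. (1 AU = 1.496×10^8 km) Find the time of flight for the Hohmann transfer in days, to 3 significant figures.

t = 1740 days

From the circular-orbit relation v² = μ/r at r = 2.29×10^8 km: μ = v²r = (24.1)² × 2.29×10^8 = 1.33005×10^11 km³/s².
In km: r₁ = 1.53 × 1.496×10^8 = 2.28888×10^8 km; r₂ = 7.45 × 1.496×10^8 = 1.11452×10^9 km.
Semi-major axis of the transfer orbit: a_t = (2.28888×10^8 + 1.11452×10^9)/2 = 6.71704×10^8 km.
By Kepler's third law the transfer-orbit period is T = 2π√(a_t³/μ), so t = T/2 = 1.500×10^8 s.
Converting: 1.500×10^8 s ÷ 86400 s/day = 1740 days.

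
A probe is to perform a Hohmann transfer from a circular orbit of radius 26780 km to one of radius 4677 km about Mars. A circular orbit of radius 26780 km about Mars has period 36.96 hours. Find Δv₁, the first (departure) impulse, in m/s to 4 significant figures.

Δv₁ = 575.0 m/s

From Kepler's third law T² = 4π²r³/μ at r = 26780 km, T = 36.96 hours = 36.96 × 3600 s = 1.33056×10^5 s: μ = 4π²r³/T² = 42827.5 km³/s².
Transfer-ellipse semi-major axis a_t = (r₁ + r₂)/2 = (26780 + 4677)/2 = 15728.5 km.
Circular speed at r = 26780 km: v_c = √(μ/r) = 1.2646 km/s.
Vis-viva on the transfer ellipse at r = 26780 km gives v_t = √[μ(2/r − 1/a_t)] = 0.68960 km/s.
Δv₁ = |v_t − v_c| = |0.68960 − 1.2646| = 0.5750 km/s.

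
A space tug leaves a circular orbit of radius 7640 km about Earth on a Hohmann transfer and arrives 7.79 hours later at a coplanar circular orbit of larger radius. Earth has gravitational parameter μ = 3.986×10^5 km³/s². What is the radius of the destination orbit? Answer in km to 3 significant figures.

Transfer time t = 7.79 hours = 28044 s, and t = π√(a_t³/μ).
So a_t = (μ t²/π²)^(1/3) = (3.986×10^5 × (28044)² / π²)^(1/3) = 31669 km.
Since a_t = (r₁ + r₂)/2, r₂ = 2a_t − r₁ = 2×31669 − 7640 = 55698 km.

r₂ = 55700 km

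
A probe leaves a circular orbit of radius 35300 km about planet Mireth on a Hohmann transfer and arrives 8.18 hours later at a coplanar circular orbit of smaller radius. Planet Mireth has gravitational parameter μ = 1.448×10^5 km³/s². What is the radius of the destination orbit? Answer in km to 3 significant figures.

r₂ = 11400 km

Transfer time t = 8.18 hours = 29448 s, and t = π√(a_t³/μ).
So a_t = (μ t²/π²)^(1/3) = (1.448×10^5 × (29448)² / π²)^(1/3) = 23345 km.
Since a_t = (r₁ + r₂)/2, r₂ = 2a_t − r₁ = 2×23345 − 35300 = 11390 km.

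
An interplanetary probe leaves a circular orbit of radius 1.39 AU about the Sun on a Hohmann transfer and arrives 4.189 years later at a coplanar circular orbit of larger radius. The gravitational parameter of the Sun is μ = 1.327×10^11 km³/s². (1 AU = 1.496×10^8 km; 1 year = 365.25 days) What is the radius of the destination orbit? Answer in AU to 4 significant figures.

r₂ = 6.860 AU

In km: r₁ = 1.39 × 1.496×10^8 = 2.07944×10^8 km.
Transfer time t = 4.189 years × 365.25 × 86400 s = 1.321947864×10^8 s, and t = π√(a_t³/μ).
So a_t = (μ t²/π²)^(1/3) = (1.327×10^11 × (1.321947864×10^8)² / π²)^(1/3) = 6.1707×10^8 km.
Since a_t = (r₁ + r₂)/2, r₂ = 2a_t − r₁ = 2×6.1707×10^8 − 2.07944×10^8 = 1.026196×10^9 km.
In AU: r₂ = 1.026196×10^9 / 1.496×10^8 = 6.860 AU.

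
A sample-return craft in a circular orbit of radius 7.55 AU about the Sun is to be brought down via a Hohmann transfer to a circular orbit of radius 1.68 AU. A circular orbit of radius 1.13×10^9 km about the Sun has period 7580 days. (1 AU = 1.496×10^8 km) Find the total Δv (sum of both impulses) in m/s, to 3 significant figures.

From Kepler's third law T² = 4π²r³/μ at r = 1.13×10^9 km, T = 7580 days = 7580 × 86400 s = 6.54912×10^8 s: μ = 4π²r³/T² = 1.32810×10^11 km³/s².
In km: r₁ = 7.55 × 1.496×10^8 = 1.12948×10^9 km; r₂ = 1.68 × 1.496×10^8 = 2.51328×10^8 km.
Semi-major axis of the transfer orbit: a_t = (1.12948×10^9 + 2.51328×10^8)/2 = 6.90404×10^8 km.
Circular speed at r₁: v₁ = √(μ/r₁) = √(1.32810×10^11/1.12948×10^9) = 10.8436 km/s.
On the transfer ellipse at r₁, vis-viva gives v_a = √[μ(2/r₁ − 1/a_t)] = 6.54251 km/s.
First burn Δv₁ = |v_a − v₁| = 4.301 km/s.
Circular speed at r₂: v₂ = √(μ/r₂) = 22.9876 km/s.
Transfer-orbit speed at r₂: v_p = √[μ(2/r₂ − 1/a_t)] = 29.4023 km/s.
Second burn Δv₂ = |v₂ − v_p| = 6.415 km/s.
Δv = Δv₁ + Δv₂ = 4.301 + 6.415 = 10.72 km/s.

Δv = 10700 m/s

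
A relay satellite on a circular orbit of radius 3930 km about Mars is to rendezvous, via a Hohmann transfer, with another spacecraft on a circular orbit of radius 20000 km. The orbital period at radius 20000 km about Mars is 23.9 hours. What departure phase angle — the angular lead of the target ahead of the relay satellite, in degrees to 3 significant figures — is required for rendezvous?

From Kepler's third law T² = 4π²r³/μ at r = 20000 km, T = 23.9 hours = 23.9 × 3600 s = 86040 s: μ = 4π²r³/T² = 42662.8 km³/s².
The Hohmann ellipse has a_t = (r₁ + r₂)/2 = 11965 km.
Transfer time t = π√(a_t³/μ) = 19906 s.
The target's mean motion on its circular orbit is ω₂ = √(μ/r₂³) = 7.3026×10^-5 rad/s.
Angle swept by the target during transfer: ω₂·t = 1.4537 rad = 83.29°.
Arrival is 180° from departure on the ellipse, so φ = 180° − 83.29° = 96.7°.

φ = 96.7°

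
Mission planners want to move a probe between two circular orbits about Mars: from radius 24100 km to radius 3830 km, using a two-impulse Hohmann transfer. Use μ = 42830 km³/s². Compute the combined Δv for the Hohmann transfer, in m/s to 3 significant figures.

Semi-major axis of the transfer orbit: a_t = (24100 + 3830)/2 = 13965 km.
At r₁ the circular-orbit speed is v₁ = √(μ/r₁) = 1.3331 km/s.
On the transfer ellipse at r₁, vis-viva equation gives v_a = √[μ(2/r₁ − 1/a_t)] = 0.69814 km/s.
First burn Δv₁ = |v_a − v₁| = 0.6350 km/s.
Circular speed at r₂: v₂ = √(μ/r₂) = 3.344 km/s.
Transfer-orbit speed at r₂: v_p = √[μ(2/r₂ − 1/a_t)] = 4.393 km/s.
Second burn Δv₂ = |v₂ − v_p| = 1.049 km/s.
Δv = Δv₁ + Δv₂ = 0.6350 + 1.049 = 1.684 km/s.

Δv = 1680 m/s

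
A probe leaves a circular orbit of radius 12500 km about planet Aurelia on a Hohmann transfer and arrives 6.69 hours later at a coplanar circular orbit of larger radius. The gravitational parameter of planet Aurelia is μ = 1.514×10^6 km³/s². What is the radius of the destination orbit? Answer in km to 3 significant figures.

Transfer time t = 6.69 hours = 24084 s, and t = π√(a_t³/μ).
So a_t = (μ t²/π²)^(1/3) = (1.514×10^6 × (24084)² / π²)^(1/3) = 44644 km.
Since a_t = (r₁ + r₂)/2, r₂ = 2a_t − r₁ = 2×44644 − 12500 = 76788 km.

r₂ = 76800 km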